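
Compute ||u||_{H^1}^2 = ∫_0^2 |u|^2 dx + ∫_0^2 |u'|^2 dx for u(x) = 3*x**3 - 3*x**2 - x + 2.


||u||_{H^1}^2 = 20458/105

The H^1 norm (squared) on an interval (0, L) is
  ||u||_{H^1}^2 = ∫_0^L u(x)^2 dx + ∫_0^L u'(x)^2 dx.
Compute u'(x) = 9*x**2 - 6*x - 1.
Then u(x)^2 = 9*x**6 - 18*x**5 + 3*x**4 + 18*x**3 - 11*x**2 - 4*x + 4 and u'(x)^2 = 81*x**4 - 108*x**3 + 18*x**2 + 12*x + 1.
Integrate each monomial from 0 to 2 using ∫_0^2 c·x^n dx = c·2^(n+1)/(n+1):
  ∫_0^2 u(x)^2 dx = ∫_0^2 (9*x^6 - 18*x^5 + 3*x^4 + 18*x^3 - 11*x^2 - 4*x + 4) dx. Term by term:
    ∫_0^2 9*x^6 dx = 1152/7;  ∫_0^2 -18*x^5 dx = -192;  ∫_0^2 3*x^4 dx = 96/5;
    ∫_0^2 18*x^3 dx = 72;  ∫_0^2 -11*x^2 dx = -88/3;  ∫_0^2 -4*x dx = -8;
    ∫_0^2 4 dx = 8.
  Sum: 1152/7 − 192 + 96/5 + 72 − 88/3 − 8 + 8 = 3616/105.
  ∫_0^2 u'(x)^2 dx = ∫_0^2 (81*x^4 - 108*x^3 + 18*x^2 + 12*x + 1) dx. Term by term:
    ∫_0^2 81*x^4 dx = 2592/5;  ∫_0^2 -108*x^3 dx = -432;  ∫_0^2 18*x^2 dx = 48;
    ∫_0^2 12*x dx = 24;  ∫_0^2 1 dx = 2.
  Sum: 2592/5 − 432 + 48 + 24 + 2 = 802/5.
Adding: ||u||_{H^1}^2 = 3616/105 + 802/5 = 20458/105.


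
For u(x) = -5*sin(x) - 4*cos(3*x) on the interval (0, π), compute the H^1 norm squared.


||u||_{H^1(0,π)}^2 = 105*π

u'(x) = 12*sin(3*x) - 5*cos(x).
Expand u² and (u')² and integrate term by term on (0, π), using: for integers n ≥ 1, ∫_0^π sin²(nx) dx = ∫_0^π cos²(nx) dx = π/2; for n ≠ n', ∫_0^π sin(nx)sin(n'x) dx = ∫_0^π cos(nx)cos(n'x) dx = 0; and by product-to-sum, ∫_0^π sin(nx)cos(n'x) dx = ½∫_0^π [sin((n+n')x) + sin((n−n')x)] dx, which is 0 when n+n' is even and 2n/(n²−n'²) when n+n' is odd (it need not vanish on (0, π)).
  u² squared terms: (-5)²·∫sin(x)² dx = 25·π/2 = 25*π/2;  (-4)²·∫cos(3x)² dx = 16·π/2 = 8*π.
  u² cross terms: 2·(-5)·(-4)·∫sin(x)·cos(3x) dx = 40·(0) = 0.
  So ∫_0^π u² dx = 25*π/2 + 8*π + 0 = 41*π/2.
  (u')² squared terms: (-5)²·∫cos(x)² dx = 25·π/2 = 25*π/2;  (12)²·∫sin(3x)² dx = 144·π/2 = 72*π.
  (u')² cross terms: 2·(-5)·(12)·∫cos(x)·sin(3x) dx = -120·(0) = 0.
  So ∫_0^π (u')² dx = 25*π/2 + 72*π + 0 = 169*π/2.
||u||_{H^1}^2 = (41*π/2) + (169*π/2) = 105*π.


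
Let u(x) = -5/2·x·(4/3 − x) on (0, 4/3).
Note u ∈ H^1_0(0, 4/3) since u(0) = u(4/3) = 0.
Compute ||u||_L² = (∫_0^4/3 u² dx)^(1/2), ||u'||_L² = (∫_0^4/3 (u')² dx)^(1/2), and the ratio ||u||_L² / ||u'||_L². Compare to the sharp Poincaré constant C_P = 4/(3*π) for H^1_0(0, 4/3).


||u||_L² / ||u'||_L² = 2*sqrt(10)/15 < C_P = 4/(3*π).

u(x) = -5/2·x·(4/3 − x), so u'(x) = 5*x - 10/3.
u(x) = -5/2·x·(4/3 − x) vanishes at x = 0 and x = 4/3, so u ∈ H^1_0(0, 4/3). Differentiate via the product rule and integrate the resulting polynomials term by term.
  ∫_0^4/3 u² dx = ∫_0^4/3 (25*x^4/4 - 50*x^3/3 + 100*x^2/9) dx. Term by term:
    ∫_0^4/3 25*x^4/4 dx = 1280/243;  ∫_0^4/3 -50*x^3/3 dx = -3200/243;  ∫_0^4/3 100*x^2/9 dx = 6400/729.
  Sum: 1280/243 − 3200/243 + 6400/729 = 640/729.
  ∫_0^4/3 (u')² dx = ∫_0^4/3 (25*x^2 - 100*x/3 + 100/9) dx. Term by term:
    ∫_0^4/3 25*x^2 dx = 1600/81;  ∫_0^4/3 -100*x/3 dx = -800/27;  ∫_0^4/3 100/9 dx = 400/27.
  Sum: 1600/81 − 800/27 + 400/27 = 400/81.
∫_0^4/3 u² dx = 640/729, so ||u||_L² = 8*sqrt(10)/27.
∫_0^4/3 (u')² dx = 400/81, so ||u'||_L² = 20/9.
Ratio ||u||_L² / ||u'||_L² = 2*sqrt(10)/15.
Sharp Poincaré constant on H^1_0(0, 4/3) is C_P = L/π = 4/(3*π), achieved by sin(3*π/4·x).
A polynomial bump cannot attain the sharp Poincaré constant (only the first sine eigenfunction does), so the ratio is strictly less than C_P, consistent with ||u||_L² ≤ C_P ||u'||_L².


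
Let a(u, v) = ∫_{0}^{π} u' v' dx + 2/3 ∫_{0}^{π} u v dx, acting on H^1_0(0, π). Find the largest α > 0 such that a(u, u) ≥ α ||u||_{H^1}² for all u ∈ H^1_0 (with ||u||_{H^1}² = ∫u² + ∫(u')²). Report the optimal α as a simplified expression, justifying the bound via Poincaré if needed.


α = 5/6

Coercivity of a(·,·) on H^1_0(0, π) means a(u, u) ≥ α ||u||_{H^1}² for every u ∈ H^1_0.
The interval has length L = π, and Poincaré/coercivity depend only on L. Here a(u, u) = ∫(u')² + (2/3)·∫u².
Here 0 < c = 2/3 < 1. The condition a(u,u) ≥ α||u||_{H^1}² reads (1−α)∫(u')² ≥ (α−c)∫u². Any admissible α is ≤ 1 (rapidly oscillating u have ∫u²/∫(u')² → 0), and α = 1 would force 0 ≥ (1−c)∫u², impossible since c < 1; so 1−α > 0. By the sharp Poincaré inequality on H^1_0 of an interval of length L, ∫(u')² ≥ (π/L)²∫u² with equality for the first sine mode sin(π(x−x₀)/L) (x₀ the left endpoint), so the inequality holds for all u iff (1−α)(π/L)² ≥ α − c, i.e. α ≤ ((π/L)² + c)/((π/L)² + 1) = (1 + c(L/π)²)/(1 + (L/π)²). With (π/L)² = 1 and c = 2/3, the largest admissible constant is α = ((π/L)² + c)/((π/L)² + 1).
Simplifying, α = 5/6.


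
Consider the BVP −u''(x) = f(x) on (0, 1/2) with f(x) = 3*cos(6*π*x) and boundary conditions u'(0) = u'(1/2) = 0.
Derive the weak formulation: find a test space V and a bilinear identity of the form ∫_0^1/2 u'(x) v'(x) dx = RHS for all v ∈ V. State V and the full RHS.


V = H^1(0, 1/2) (no boundary constraint on v; u is determined up to an additive constant); weak form: ∫_0^1/2 u'v' dx = ∫_0^1/2 (3*cos(6*π*x)) v dx for all v ∈ V.

Multiply both sides by a test function v and integrate from 0 to 1/2:
  ∫_0^1/2 −u''(x) v(x) dx = ∫_0^1/2 f(x) v(x) dx.
Integrate the LHS by parts once:
  ∫_0^1/2 −u'' v dx = −[u'(x) v(x)]_0^1/2 + ∫_0^1/2 u'(x) v'(x) dx.
Thus ∫_0^1/2 u'(x) v'(x) dx = ∫_0^1/2 f(x) v(x) dx + [u'(x) v(x)]_0^1/2.
Choose V so that boundary terms are either known or forced to vanish.
u has homogeneous Neumann: u'(0) = u'(1/2) = 0. So [u' v]_0^1/2 = 0·v(1/2) − 0·v(0) = 0 for any v; take V = H^1(0, 1/2).
Weak formulation: find u (satisfying any essential BC) such that ∫_0^1/2 u'(x) v'(x) dx = ∫_0^1/2 f v dx for all v ∈ V (homogeneous Neumann, so boundary terms vanish).
Substituting f(x) = 3*cos(6*π*x), the right-hand side is ∫_0^1/2 (3*cos(6*π*x)) v dx.
Compatibility check (pure Neumann): taking v ≡ 1 ∈ V gives 0 = ∫_0^1/2 f dx + (0) − (0), i.e. ∫_0^1/2 f dx must equal u'(0) − u'(1/2) = 0. Indeed ∫_0^1/2 (3*cos(6*π*x)) dx = 0, so the data are compatible. The solution is then unique only up to an additive constant (fix it e.g. by requiring ∫_0^1/2 u dx = 0).


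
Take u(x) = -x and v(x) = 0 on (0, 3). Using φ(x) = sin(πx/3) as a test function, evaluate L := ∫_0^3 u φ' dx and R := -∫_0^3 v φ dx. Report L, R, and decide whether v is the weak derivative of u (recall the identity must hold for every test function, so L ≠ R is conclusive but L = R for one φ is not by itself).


LHS = 6/π, RHS = 0. No, v is not the weak derivative of u.

u(x) = -x, classical derivative u'(x) = -1.
φ(x) = sin(πx/3), so φ'(x) = π*cos(π*x/3)/3.
Note φ(0) = φ(3) = 0, so the boundary term u·φ vanishes.
LHS = ∫_0^3 u(x) φ'(x) dx = ∫_0^3 (-π*x*cos(π*x/3)/3) dx. Term by term:
  ∫_0^3 -π*x*cos(π*x/3)/3 dx = 6/π.
So LHS = 6/π.
∫_0^3 v(x) φ(x) dx = ∫_0^3 (0) dx. Term by term:
  ∫_0^3 0 dx = 0.
So RHS = -∫_0^3 v(x) φ(x) dx = 0.
LHS − RHS = 6/π ≠ 0, so the identity fails.
(For a valid weak derivative the identity must hold for EVERY test function, in particular this one. The failure shows v is NOT the weak derivative of u.)
Correct weak derivative would be u'(x) = -1.


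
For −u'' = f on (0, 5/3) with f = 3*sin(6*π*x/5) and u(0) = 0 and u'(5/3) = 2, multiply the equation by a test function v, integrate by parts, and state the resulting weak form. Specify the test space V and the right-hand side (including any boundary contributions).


V = {v ∈ H^1(0, 5/3) : v(0) = 0} (test functions vanish at x = 0 where u is specified); weak form: ∫_0^5/3 u'v' dx = ∫_0^5/3 (3*sin(6*π*x/5)) v dx + 2·v(5/3) for all v ∈ V.

Multiply both sides by a test function v and integrate from 0 to 5/3:
  ∫_0^5/3 −u''(x) v(x) dx = ∫_0^5/3 f(x) v(x) dx.
Integrate the LHS by parts once:
  ∫_0^5/3 −u'' v dx = −[u'(x) v(x)]_0^5/3 + ∫_0^5/3 u'(x) v'(x) dx.
Thus ∫_0^5/3 u'(x) v'(x) dx = ∫_0^5/3 f(x) v(x) dx + [u'(x) v(x)]_0^5/3.
Choose V so that boundary terms are either known or forced to vanish.
Mixed BC: u(0) = 0 (Dirichlet) and u'(5/3) = 2 (Neumann). Define V = {v ∈ H^1(0, 5/3) : v(0) = 0}. Then [u' v]_0^5/3 = u'(5/3)·v(5/3) − u'(0)·0 = 2·v(5/3).
Weak formulation: find u (satisfying any essential BC) such that ∫_0^5/3 u'(x) v'(x) dx = ∫_0^5/3 f v dx + 2·v(5/3) for all v ∈ V (Dirichlet at 0 absorbed into V; Neumann datum at x = 5/3 contributes the boundary term).
Substituting f(x) = 3*sin(6*π*x/5), the right-hand side is ∫_0^5/3 (3*sin(6*π*x/5)) v dx + 2·v(5/3).


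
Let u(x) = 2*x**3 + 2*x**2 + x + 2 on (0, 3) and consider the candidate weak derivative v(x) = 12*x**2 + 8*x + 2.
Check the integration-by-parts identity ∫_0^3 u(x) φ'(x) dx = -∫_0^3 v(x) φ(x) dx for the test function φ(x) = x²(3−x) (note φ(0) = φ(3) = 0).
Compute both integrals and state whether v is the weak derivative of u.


LHS = -4023/20, RHS = -4023/10. No, v is not the weak derivative of u.

u(x) = 2*x**3 + 2*x**2 + x + 2, classical derivative u'(x) = 6*x**2 + 4*x + 1.
φ(x) = x²(3−x), so φ'(x) = 3*x*(2 - x).
Note φ(0) = φ(3) = 0, so the boundary term u·φ vanishes.
LHS = ∫_0^3 u(x) φ'(x) dx = ∫_0^3 (-6*x^5 + 6*x^4 + 9*x^3 + 12*x) dx. Term by term:
  ∫_0^3 -6*x^5 dx = -729;  ∫_0^3 6*x^4 dx = 1458/5;  ∫_0^3 9*x^3 dx = 729/4;
  ∫_0^3 12*x dx = 54.
Sum: -729 + 1458/5 + 729/4 + 54 = -4023/20.
So LHS = -4023/20.
∫_0^3 v(x) φ(x) dx = ∫_0^3 (-12*x^5 + 28*x^4 + 22*x^3 + 6*x^2) dx. Term by term:
  ∫_0^3 -12*x^5 dx = -1458;  ∫_0^3 28*x^4 dx = 6804/5;  ∫_0^3 22*x^3 dx = 891/2;
  ∫_0^3 6*x^2 dx = 54.
Sum: -1458 + 6804/5 + 891/2 + 54 = 4023/10.
So RHS = -∫_0^3 v(x) φ(x) dx = -4023/10.
LHS − RHS = 4023/20 ≠ 0, so the identity fails.
(For a valid weak derivative the identity must hold for EVERY test function, in particular this one. The failure shows v is NOT the weak derivative of u.)
Correct weak derivative would be u'(x) = 6*x**2 + 4*x + 1.


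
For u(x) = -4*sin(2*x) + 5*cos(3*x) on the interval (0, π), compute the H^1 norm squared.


||u||_{H^1(0,π)}^2 = 320 + 165*π

u'(x) = -15*sin(3*x) - 8*cos(2*x).
Expand u² and (u')² and integrate term by term on (0, π), using: for integers n ≥ 1, ∫_0^π sin²(nx) dx = ∫_0^π cos²(nx) dx = π/2; for n ≠ n', ∫_0^π sin(nx)sin(n'x) dx = ∫_0^π cos(nx)cos(n'x) dx = 0; and by product-to-sum, ∫_0^π sin(nx)cos(n'x) dx = ½∫_0^π [sin((n+n')x) + sin((n−n')x)] dx, which is 0 when n+n' is even and 2n/(n²−n'²) when n+n' is odd (it need not vanish on (0, π)).
  u² squared terms: (-4)²·∫sin(2x)² dx = 16·π/2 = 8*π;  (5)²·∫cos(3x)² dx = 25·π/2 = 25*π/2.
  u² cross terms: 2·(-4)·(5)·∫sin(2x)·cos(3x) dx = -40·(-4/5) = 32.
  So ∫_0^π u² dx = 8*π + 25*π/2 + 32 = 32 + 41*π/2.
  (u')² squared terms: (-15)²·∫sin(3x)² dx = 225·π/2 = 225*π/2;  (-8)²·∫cos(2x)² dx = 64·π/2 = 32*π.
  (u')² cross terms: 2·(-15)·(-8)·∫sin(3x)·cos(2x) dx = 240·(6/5) = 288.
  So ∫_0^π (u')² dx = 225*π/2 + 32*π + 288 = 288 + 289*π/2.
||u||_{H^1}^2 = (32 + 41*π/2) + (288 + 289*π/2) = 320 + 165*π.


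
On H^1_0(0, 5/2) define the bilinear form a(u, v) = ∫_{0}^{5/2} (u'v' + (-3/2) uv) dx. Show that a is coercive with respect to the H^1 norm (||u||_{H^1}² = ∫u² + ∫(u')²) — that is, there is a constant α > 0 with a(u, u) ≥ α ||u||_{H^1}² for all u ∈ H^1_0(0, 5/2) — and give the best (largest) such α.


α = (-75 + 8*π^2)/(2*(25 + 4*π^2))

Coercivity of a(·,·) on H^1_0(0, 5/2) means a(u, u) ≥ α ||u||_{H^1}² for every u ∈ H^1_0.
The interval has length L = 5/2, and Poincaré/coercivity depend only on L. Here a(u, u) = ∫(u')² + (-3/2)·∫u².
Here c = -3/2 < 0 with |c| < (π/L)² = 4*π^2/25, so coercivity still holds. The condition a(u,u) ≥ α||u||_{H^1}² reads (1−α)∫(u')² ≥ (α−c)∫u². Any admissible α is ≤ 1 (rapidly oscillating u have ∫u²/∫(u')² → 0), and α = 1 would force 0 ≥ (1−c)∫u², impossible since c < 1; so 1−α > 0. By the sharp Poincaré inequality on H^1_0 of an interval of length L, ∫(u')² ≥ (π/L)²∫u² with equality for the first sine mode sin(π(x−x₀)/L) (x₀ the left endpoint), so the inequality holds for all u iff (1−α)(π/L)² ≥ α − c, i.e. α ≤ ((π/L)² + c)/((π/L)² + 1) = (1 + c(L/π)²)/(1 + (L/π)²). (Direct route, valid since c ≤ 0: Poincaré gives c∫u² ≥ c(L/π)²∫(u')², so a(u,u) ≥ (1 + c(L/π)²)∫(u')², while ||u||_{H^1}² ≤ (1 + (L/π)²)∫(u')²; dividing yields the same α.) With (π/L)² = 4*π^2/25 and c = -3/2, the largest admissible constant is α = ((π/L)² + c)/((π/L)² + 1).
Simplifying, α = (-75 + 8*π^2)/(2*(25 + 4*π^2)).


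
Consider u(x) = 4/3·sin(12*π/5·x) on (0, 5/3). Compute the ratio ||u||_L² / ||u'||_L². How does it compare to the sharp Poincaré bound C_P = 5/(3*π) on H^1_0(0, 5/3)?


||u||_L² / ||u'||_L² = 5/(12*π) < C_P = 5/(3*π).

u(x) = 4/3·sin(12*π/5·x), so u'(x) = 16*π*cos(12*π*x/5)/5.
Writing u(x) = A·sin(kπx/L) with A = 4/3 and k = 4, use ∫_0^L sin²(kπx/L) dx = L/2 and ∫_0^L cos²(kπx/L) dx = L/2.
u² = 16/9·sin²(12*π/5·x) and (u')² = 256*π^2/25·cos²(12*π/5·x), and each of sin², cos² integrates to L/2 = 5/6 over (0, 5/3).
∫_0^5/3 u² dx = 40/27, so ||u||_L² = 2*sqrt(30)/9.
∫_0^5/3 (u')² dx = 128*π^2/15, so ||u'||_L² = 8*sqrt(30)*π/15.
Ratio ||u||_L² / ||u'||_L² = 5/(12*π).
Sharp Poincaré constant on H^1_0(0, 5/3) is C_P = L/π = 5/(3*π), achieved by sin(3*π/5·x).
This is the k = 4 harmonic; the ratio L/(kπ) is strictly less than C_P = L/π, consistent with the sharp inequality ||u||_L² ≤ C_P ||u'||_L².


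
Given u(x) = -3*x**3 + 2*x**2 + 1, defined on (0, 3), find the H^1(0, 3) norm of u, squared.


||u||_{H^1}^2 = 57237/14

The H^1 norm (squared) on an interval (0, L) is
  ||u||_{H^1}^2 = ∫_0^L u(x)^2 dx + ∫_0^L u'(x)^2 dx.
Compute u'(x) = -9*x**2 + 4*x.
Then u(x)^2 = 9*x**6 - 12*x**5 + 4*x**4 - 6*x**3 + 4*x**2 + 1 and u'(x)^2 = 81*x**4 - 72*x**3 + 16*x**2.
Integrate each monomial from 0 to 3 using ∫_0^3 c·x^n dx = c·3^(n+1)/(n+1):
  ∫_0^3 u(x)^2 dx = ∫_0^3 (9*x^6 - 12*x^5 + 4*x^4 - 6*x^3 + 4*x^2 + 1) dx. Term by term:
    ∫_0^3 9*x^6 dx = 19683/7;  ∫_0^3 -12*x^5 dx = -1458;  ∫_0^3 4*x^4 dx = 972/5;
    ∫_0^3 -6*x^3 dx = -243/2;  ∫_0^3 4*x^2 dx = 36;  ∫_0^3 1 dx = 3.
  Sum: 19683/7 − 1458 + 972/5 − 243/2 + 36 + 3 = 102603/70.
  ∫_0^3 u'(x)^2 dx = ∫_0^3 (81*x^4 - 72*x^3 + 16*x^2) dx. Term by term:
    ∫_0^3 81*x^4 dx = 19683/5;  ∫_0^3 -72*x^3 dx = -1458;  ∫_0^3 16*x^2 dx = 144.
  Sum: 19683/5 − 1458 + 144 = 13113/5.
Adding: ||u||_{H^1}^2 = 102603/70 + 13113/5 = 57237/14.


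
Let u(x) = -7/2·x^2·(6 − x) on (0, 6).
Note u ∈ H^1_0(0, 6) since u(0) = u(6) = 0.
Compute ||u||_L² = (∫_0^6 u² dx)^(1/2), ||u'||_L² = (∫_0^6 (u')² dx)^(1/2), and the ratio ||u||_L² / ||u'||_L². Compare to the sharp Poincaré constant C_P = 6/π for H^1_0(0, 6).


||u||_L² / ||u'||_L² = 3*sqrt(14)/7 < C_P = 6/π.

u(x) = -7/2·x^2·(6 − x), so u'(x) = 21*x*(x - 4)/2.
u(x) = -7/2·x^2·(6 − x) vanishes at x = 0 and x = 6, so u ∈ H^1_0(0, 6). Differentiate via the product rule and integrate the resulting polynomials term by term.
  ∫_0^6 u² dx = ∫_0^6 (49*x^6/4 - 147*x^5 + 441*x^4) dx. Term by term:
    ∫_0^6 49*x^6/4 dx = 489888;  ∫_0^6 -147*x^5 dx = -1143072;  ∫_0^6 441*x^4 dx = 3429216/5.
  Sum: 489888 − 1143072 + 3429216/5 = 163296/5.
  ∫_0^6 (u')² dx = ∫_0^6 (441*x^4/4 - 882*x^3 + 1764*x^2) dx. Term by term:
    ∫_0^6 441*x^4/4 dx = 857304/5;  ∫_0^6 -882*x^3 dx = -285768;  ∫_0^6 1764*x^2 dx = 127008.
  Sum: 857304/5 − 285768 + 127008 = 63504/5.
∫_0^6 u² dx = 163296/5, so ||u||_L² = 108*sqrt(70)/5.
∫_0^6 (u')² dx = 63504/5, so ||u'||_L² = 252*sqrt(5)/5.
Ratio ||u||_L² / ||u'||_L² = 3*sqrt(14)/7.
Sharp Poincaré constant on H^1_0(0, 6) is C_P = L/π = 6/π, achieved by sin(π/6·x).
A polynomial bump cannot attain the sharp Poincaré constant (only the first sine eigenfunction does), so the ratio is strictly less than C_P, consistent with ||u||_L² ≤ C_P ||u'||_L².


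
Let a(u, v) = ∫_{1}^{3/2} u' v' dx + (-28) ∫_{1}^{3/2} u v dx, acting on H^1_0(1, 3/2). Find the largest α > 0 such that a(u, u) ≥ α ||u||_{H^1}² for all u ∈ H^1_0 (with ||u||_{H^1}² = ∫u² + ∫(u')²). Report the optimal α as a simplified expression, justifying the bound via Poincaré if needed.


α = 4*(-7 + π^2)/(1 + 4*π^2)

Coercivity of a(·,·) on H^1_0(1, 3/2) means a(u, u) ≥ α ||u||_{H^1}² for every u ∈ H^1_0.
The interval has length L = 1/2, and Poincaré/coercivity depend only on L. Here a(u, u) = ∫(u')² + (-28)·∫u².
Here c = -28 < 0 with |c| < (π/L)² = 4*π^2, so coercivity still holds. The condition a(u,u) ≥ α||u||_{H^1}² reads (1−α)∫(u')² ≥ (α−c)∫u². Any admissible α is ≤ 1 (rapidly oscillating u have ∫u²/∫(u')² → 0), and α = 1 would force 0 ≥ (1−c)∫u², impossible since c < 1; so 1−α > 0. By the sharp Poincaré inequality on H^1_0 of an interval of length L, ∫(u')² ≥ (π/L)²∫u² with equality for the first sine mode sin(π(x−x₀)/L) (x₀ the left endpoint), so the inequality holds for all u iff (1−α)(π/L)² ≥ α − c, i.e. α ≤ ((π/L)² + c)/((π/L)² + 1) = (1 + c(L/π)²)/(1 + (L/π)²). (Direct route, valid since c ≤ 0: Poincaré gives c∫u² ≥ c(L/π)²∫(u')², so a(u,u) ≥ (1 + c(L/π)²)∫(u')², while ||u||_{H^1}² ≤ (1 + (L/π)²)∫(u')²; dividing yields the same α.) With (π/L)² = 4*π^2 and c = -28, the largest admissible constant is α = ((π/L)² + c)/((π/L)² + 1).
Simplifying, α = 4*(-7 + π^2)/(1 + 4*π^2).


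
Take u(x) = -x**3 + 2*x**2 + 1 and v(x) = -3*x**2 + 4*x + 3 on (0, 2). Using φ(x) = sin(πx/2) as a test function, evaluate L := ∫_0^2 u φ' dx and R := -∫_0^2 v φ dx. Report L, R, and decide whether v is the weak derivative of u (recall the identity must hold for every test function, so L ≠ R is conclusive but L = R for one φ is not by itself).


LHS = -96/π^3 + 8/π, RHS = -96/π^3 - 4/π. No, v is not the weak derivative of u.

u(x) = -x**3 + 2*x**2 + 1, classical derivative u'(x) = -3*x**2 + 4*x.
φ(x) = sin(πx/2), so φ'(x) = π*cos(π*x/2)/2.
Note φ(0) = φ(2) = 0, so the boundary term u·φ vanishes.
LHS = ∫_0^2 u(x) φ'(x) dx = ∫_0^2 (-π*x^3*cos(π*x/2)/2 + π*x^2*cos(π*x/2) + π*cos(π*x/2)/2) dx. Term by term:
  ∫_0^2 π*cos(π*x/2)/2 dx = 0;  ∫_0^2 π*x^2*cos(π*x/2) dx = -16/π;  ∫_0^2 -π*x^3*cos(π*x/2)/2 dx = -96/π^3 + 24/π.
Sum: 0 − 16/π + -96/π^3 + 24/π = -96/π^3 + 8/π.
So LHS = -96/π^3 + 8/π.
∫_0^2 v(x) φ(x) dx = ∫_0^2 (-3*x^2*sin(π*x/2) + 4*x*sin(π*x/2) + 3*sin(π*x/2)) dx. Term by term:
  ∫_0^2 3*sin(π*x/2) dx = 12/π;  ∫_0^2 -3*x^2*sin(π*x/2) dx = -24/π + 96/π^3;  ∫_0^2 4*x*sin(π*x/2) dx = 16/π.
Sum: 12/π + -24/π + 96/π^3 + 16/π = 4/π + 96/π^3.
So RHS = -∫_0^2 v(x) φ(x) dx = -96/π^3 - 4/π.
LHS − RHS = 12/π ≠ 0, so the identity fails.
(For a valid weak derivative the identity must hold for EVERY test function, in particular this one. The failure shows v is NOT the weak derivative of u.)
Correct weak derivative would be u'(x) = -3*x**2 + 4*x.


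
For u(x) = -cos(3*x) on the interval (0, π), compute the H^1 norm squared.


||u||_{H^1(0,π)}^2 = 5*π

u'(x) = 3*sin(3*x).
Expand u² and (u')² and integrate term by term on (0, π), using: for integers n ≥ 1, ∫_0^π sin²(nx) dx = ∫_0^π cos²(nx) dx = π/2; for n ≠ n', ∫_0^π sin(nx)sin(n'x) dx = ∫_0^π cos(nx)cos(n'x) dx = 0; and by product-to-sum, ∫_0^π sin(nx)cos(n'x) dx = ½∫_0^π [sin((n+n')x) + sin((n−n')x)] dx, which is 0 when n+n' is even and 2n/(n²−n'²) when n+n' is odd (it need not vanish on (0, π)).
  u² squared terms: (-1)²·∫cos(3x)² dx = 1·π/2 = π/2.
  So ∫_0^π u² dx = π/2.
  (u')² squared terms: (3)²·∫sin(3x)² dx = 9·π/2 = 9*π/2.
  So ∫_0^π (u')² dx = 9*π/2.
||u||_{H^1}^2 = (π/2) + (9*π/2) = 5*π.


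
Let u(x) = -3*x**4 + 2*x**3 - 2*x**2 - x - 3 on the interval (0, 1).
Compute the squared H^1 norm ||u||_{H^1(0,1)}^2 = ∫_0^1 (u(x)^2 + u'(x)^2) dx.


||u||_{H^1}^2 = 1793/42

The H^1 norm (squared) on an interval (0, L) is
  ||u||_{H^1}^2 = ∫_0^L u(x)^2 dx + ∫_0^L u'(x)^2 dx.
Compute u'(x) = -12*x**3 + 6*x**2 - 4*x - 1.
Then u(x)^2 = 9*x**8 - 12*x**7 + 16*x**6 - 2*x**5 + 18*x**4 - 8*x**3 + 13*x**2 + 6*x + 9 and u'(x)^2 = 144*x**6 - 144*x**5 + 132*x**4 - 24*x**3 + 4*x**2 + 8*x + 1.
Integrate each monomial from 0 to 1 using ∫_0^1 c·x^n dx = c·1^(n+1)/(n+1):
  ∫_0^1 u(x)^2 dx = ∫_0^1 (9*x^8 - 12*x^7 + 16*x^6 - 2*x^5 + 18*x^4 - 8*x^3 + 13*x^2 + 6*x + 9) dx. Term by term:
    ∫_0^1 9*x^8 dx = 1;  ∫_0^1 -12*x^7 dx = -3/2;  ∫_0^1 16*x^6 dx = 16/7;
    ∫_0^1 -2*x^5 dx = -1/3;  ∫_0^1 18*x^4 dx = 18/5;  ∫_0^1 -8*x^3 dx = -2;
    ∫_0^1 13*x^2 dx = 13/3;  ∫_0^1 6*x dx = 3;  ∫_0^1 9 dx = 9.
  Sum: 1 − 3/2 + 16/7 − 1/3 + 18/5 − 2 + 13/3 + 3 + 9 = 1357/70.
  ∫_0^1 u'(x)^2 dx = ∫_0^1 (144*x^6 - 144*x^5 + 132*x^4 - 24*x^3 + 4*x^2 + 8*x + 1) dx. Term by term:
    ∫_0^1 144*x^6 dx = 144/7;  ∫_0^1 -144*x^5 dx = -24;  ∫_0^1 132*x^4 dx = 132/5;
    ∫_0^1 -24*x^3 dx = -6;  ∫_0^1 4*x^2 dx = 4/3;  ∫_0^1 8*x dx = 4;
    ∫_0^1 1 dx = 1.
  Sum: 144/7 − 24 + 132/5 − 6 + 4/3 + 4 + 1 = 2447/105.
Adding: ||u||_{H^1}^2 = 1357/70 + 2447/105 = 1793/42.


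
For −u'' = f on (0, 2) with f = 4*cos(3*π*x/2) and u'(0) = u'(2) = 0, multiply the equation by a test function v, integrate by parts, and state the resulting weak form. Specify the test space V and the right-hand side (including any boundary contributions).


V = H^1(0, 2) (no boundary constraint on v; u is determined up to an additive constant); weak form: ∫_0^2 u'v' dx = ∫_0^2 (4*cos(3*π*x/2)) v dx for all v ∈ V.

Multiply both sides by a test function v and integrate from 0 to 2:
  ∫_0^2 −u''(x) v(x) dx = ∫_0^2 f(x) v(x) dx.
Integrate the LHS by parts once:
  ∫_0^2 −u'' v dx = −[u'(x) v(x)]_0^2 + ∫_0^2 u'(x) v'(x) dx.
Thus ∫_0^2 u'(x) v'(x) dx = ∫_0^2 f(x) v(x) dx + [u'(x) v(x)]_0^2.
Choose V so that boundary terms are either known or forced to vanish.
u has homogeneous Neumann: u'(0) = u'(2) = 0. So [u' v]_0^2 = 0·v(2) − 0·v(0) = 0 for any v; take V = H^1(0, 2).
Weak formulation: find u (satisfying any essential BC) such that ∫_0^2 u'(x) v'(x) dx = ∫_0^2 f v dx for all v ∈ V (homogeneous Neumann, so boundary terms vanish).
Substituting f(x) = 4*cos(3*π*x/2), the right-hand side is ∫_0^2 (4*cos(3*π*x/2)) v dx.
Compatibility check (pure Neumann): taking v ≡ 1 ∈ V gives 0 = ∫_0^2 f dx + (0) − (0), i.e. ∫_0^2 f dx must equal u'(0) − u'(2) = 0. Indeed ∫_0^2 (4*cos(3*π*x/2)) dx = 0, so the data are compatible. The solution is then unique only up to an additive constant (fix it e.g. by requiring ∫_0^2 u dx = 0).


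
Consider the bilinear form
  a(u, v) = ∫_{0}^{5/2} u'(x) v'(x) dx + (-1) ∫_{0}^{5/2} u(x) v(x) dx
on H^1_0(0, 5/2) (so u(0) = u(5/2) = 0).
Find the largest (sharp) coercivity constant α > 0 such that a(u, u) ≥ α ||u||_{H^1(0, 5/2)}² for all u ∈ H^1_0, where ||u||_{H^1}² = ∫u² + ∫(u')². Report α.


α = (-25 + 4*π^2)/(25 + 4*π^2)

Coercivity of a(·,·) on H^1_0(0, 5/2) means a(u, u) ≥ α ||u||_{H^1}² for every u ∈ H^1_0.
The interval has length L = 5/2, and Poincaré/coercivity depend only on L. Here a(u, u) = ∫(u')² + (-1)·∫u².
Here c = -1 < 0 with |c| < (π/L)² = 4*π^2/25, so coercivity still holds. The condition a(u,u) ≥ α||u||_{H^1}² reads (1−α)∫(u')² ≥ (α−c)∫u². Any admissible α is ≤ 1 (rapidly oscillating u have ∫u²/∫(u')² → 0), and α = 1 would force 0 ≥ (1−c)∫u², impossible since c < 1; so 1−α > 0. By the sharp Poincaré inequality on H^1_0 of an interval of length L, ∫(u')² ≥ (π/L)²∫u² with equality for the first sine mode sin(π(x−x₀)/L) (x₀ the left endpoint), so the inequality holds for all u iff (1−α)(π/L)² ≥ α − c, i.e. α ≤ ((π/L)² + c)/((π/L)² + 1) = (1 + c(L/π)²)/(1 + (L/π)²). (Direct route, valid since c ≤ 0: Poincaré gives c∫u² ≥ c(L/π)²∫(u')², so a(u,u) ≥ (1 + c(L/π)²)∫(u')², while ||u||_{H^1}² ≤ (1 + (L/π)²)∫(u')²; dividing yields the same α.) With (π/L)² = 4*π^2/25 and c = -1, the largest admissible constant is α = ((π/L)² + c)/((π/L)² + 1).
Simplifying, α = (-25 + 4*π^2)/(25 + 4*π^2).


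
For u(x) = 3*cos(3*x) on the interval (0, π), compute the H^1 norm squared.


||u||_{H^1(0,π)}^2 = 45*π

u'(x) = -9*sin(3*x).
Expand u² and (u')² and integrate term by term on (0, π), using: for integers n ≥ 1, ∫_0^π sin²(nx) dx = ∫_0^π cos²(nx) dx = π/2; for n ≠ n', ∫_0^π sin(nx)sin(n'x) dx = ∫_0^π cos(nx)cos(n'x) dx = 0; and by product-to-sum, ∫_0^π sin(nx)cos(n'x) dx = ½∫_0^π [sin((n+n')x) + sin((n−n')x)] dx, which is 0 when n+n' is even and 2n/(n²−n'²) when n+n' is odd (it need not vanish on (0, π)).
  u² squared terms: (3)²·∫cos(3x)² dx = 9·π/2 = 9*π/2.
  So ∫_0^π u² dx = 9*π/2.
  (u')² squared terms: (-9)²·∫sin(3x)² dx = 81·π/2 = 81*π/2.
  So ∫_0^π (u')² dx = 81*π/2.
||u||_{H^1}^2 = (9*π/2) + (81*π/2) = 45*π.


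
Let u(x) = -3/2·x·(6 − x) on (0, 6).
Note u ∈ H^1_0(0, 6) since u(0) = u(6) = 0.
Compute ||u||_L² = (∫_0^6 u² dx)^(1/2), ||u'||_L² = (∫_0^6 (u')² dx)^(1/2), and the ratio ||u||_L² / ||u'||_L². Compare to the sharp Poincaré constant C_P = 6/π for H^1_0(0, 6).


||u||_L² / ||u'||_L² = 3*sqrt(10)/5 < C_P = 6/π.

u(x) = -3/2·x·(6 − x), so u'(x) = 3*x - 9.
u(x) = -3/2·x·(6 − x) vanishes at x = 0 and x = 6, so u ∈ H^1_0(0, 6). Differentiate via the product rule and integrate the resulting polynomials term by term.
  ∫_0^6 u² dx = ∫_0^6 (9*x^4/4 - 27*x^3 + 81*x^2) dx. Term by term:
    ∫_0^6 9*x^4/4 dx = 17496/5;  ∫_0^6 -27*x^3 dx = -8748;  ∫_0^6 81*x^2 dx = 5832.
  Sum: 17496/5 − 8748 + 5832 = 2916/5.
  ∫_0^6 (u')² dx = ∫_0^6 (9*x^2 - 54*x + 81) dx. Term by term:
    ∫_0^6 9*x^2 dx = 648;  ∫_0^6 -54*x dx = -972;  ∫_0^6 81 dx = 486.
  Sum: 648 − 972 + 486 = 162.
∫_0^6 u² dx = 2916/5, so ||u||_L² = 54*sqrt(5)/5.
∫_0^6 (u')² dx = 162, so ||u'||_L² = 9*sqrt(2).
Ratio ||u||_L² / ||u'||_L² = 3*sqrt(10)/5.
Sharp Poincaré constant on H^1_0(0, 6) is C_P = L/π = 6/π, achieved by sin(π/6·x).
A polynomial bump cannot attain the sharp Poincaré constant (only the first sine eigenfunction does), so the ratio is strictly less than C_P, consistent with ||u||_L² ≤ C_P ||u'||_L².


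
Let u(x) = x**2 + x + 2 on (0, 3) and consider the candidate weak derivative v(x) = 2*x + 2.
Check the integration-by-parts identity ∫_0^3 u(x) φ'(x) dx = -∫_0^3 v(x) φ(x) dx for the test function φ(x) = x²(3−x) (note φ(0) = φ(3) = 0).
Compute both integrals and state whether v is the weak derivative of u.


LHS = -621/20, RHS = -189/5. No, v is not the weak derivative of u.

u(x) = x**2 + x + 2, classical derivative u'(x) = 2*x + 1.
φ(x) = x²(3−x), so φ'(x) = 3*x*(2 - x).
Note φ(0) = φ(3) = 0, so the boundary term u·φ vanishes.
LHS = ∫_0^3 u(x) φ'(x) dx = ∫_0^3 (-3*x^4 + 3*x^3 + 12*x) dx. Term by term:
  ∫_0^3 -3*x^4 dx = -729/5;  ∫_0^3 3*x^3 dx = 243/4;  ∫_0^3 12*x dx = 54.
Sum: -729/5 + 243/4 + 54 = -621/20.
So LHS = -621/20.
∫_0^3 v(x) φ(x) dx = ∫_0^3 (-2*x^4 + 4*x^3 + 6*x^2) dx. Term by term:
  ∫_0^3 -2*x^4 dx = -486/5;  ∫_0^3 4*x^3 dx = 81;  ∫_0^3 6*x^2 dx = 54.
Sum: -486/5 + 81 + 54 = 189/5.
So RHS = -∫_0^3 v(x) φ(x) dx = -189/5.
LHS − RHS = 27/4 ≠ 0, so the identity fails.
(For a valid weak derivative the identity must hold for EVERY test function, in particular this one. The failure shows v is NOT the weak derivative of u.)
Correct weak derivative would be u'(x) = 2*x + 1.


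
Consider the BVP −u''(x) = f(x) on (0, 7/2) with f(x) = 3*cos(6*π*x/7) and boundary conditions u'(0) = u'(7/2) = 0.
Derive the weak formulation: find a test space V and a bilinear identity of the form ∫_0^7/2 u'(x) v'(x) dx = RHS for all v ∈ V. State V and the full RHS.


V = H^1(0, 7/2) (no boundary constraint on v; u is determined up to an additive constant); weak form: ∫_0^7/2 u'v' dx = ∫_0^7/2 (3*cos(6*π*x/7)) v dx for all v ∈ V.

Multiply both sides by a test function v and integrate from 0 to 7/2:
  ∫_0^7/2 −u''(x) v(x) dx = ∫_0^7/2 f(x) v(x) dx.
Integrate the LHS by parts once:
  ∫_0^7/2 −u'' v dx = −[u'(x) v(x)]_0^7/2 + ∫_0^7/2 u'(x) v'(x) dx.
Thus ∫_0^7/2 u'(x) v'(x) dx = ∫_0^7/2 f(x) v(x) dx + [u'(x) v(x)]_0^7/2.
Choose V so that boundary terms are either known or forced to vanish.
u has homogeneous Neumann: u'(0) = u'(7/2) = 0. So [u' v]_0^7/2 = 0·v(7/2) − 0·v(0) = 0 for any v; take V = H^1(0, 7/2).
Weak formulation: find u (satisfying any essential BC) such that ∫_0^7/2 u'(x) v'(x) dx = ∫_0^7/2 f v dx for all v ∈ V (homogeneous Neumann, so boundary terms vanish).
Substituting f(x) = 3*cos(6*π*x/7), the right-hand side is ∫_0^7/2 (3*cos(6*π*x/7)) v dx.
Compatibility check (pure Neumann): taking v ≡ 1 ∈ V gives 0 = ∫_0^7/2 f dx + (0) − (0), i.e. ∫_0^7/2 f dx must equal u'(0) − u'(7/2) = 0. Indeed ∫_0^7/2 (3*cos(6*π*x/7)) dx = 0, so the data are compatible. The solution is then unique only up to an additive constant (fix it e.g. by requiring ∫_0^7/2 u dx = 0).


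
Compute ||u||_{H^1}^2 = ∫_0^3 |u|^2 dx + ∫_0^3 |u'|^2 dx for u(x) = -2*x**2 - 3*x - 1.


||u||_{H^1}^2 = 4317/5

The H^1 norm (squared) on an interval (0, L) is
  ||u||_{H^1}^2 = ∫_0^L u(x)^2 dx + ∫_0^L u'(x)^2 dx.
Compute u'(x) = -4*x - 3.
Then u(x)^2 = 4*x**4 + 12*x**3 + 13*x**2 + 6*x + 1 and u'(x)^2 = 16*x**2 + 24*x + 9.
Integrate each monomial from 0 to 3 using ∫_0^3 c·x^n dx = c·3^(n+1)/(n+1):
  ∫_0^3 u(x)^2 dx = ∫_0^3 (4*x^4 + 12*x^3 + 13*x^2 + 6*x + 1) dx. Term by term:
    ∫_0^3 4*x^4 dx = 972/5;  ∫_0^3 12*x^3 dx = 243;  ∫_0^3 13*x^2 dx = 117;
    ∫_0^3 6*x dx = 27;  ∫_0^3 1 dx = 3.
  Sum: 972/5 + 243 + 117 + 27 + 3 = 2922/5.
  ∫_0^3 u'(x)^2 dx = ∫_0^3 (16*x^2 + 24*x + 9) dx. Term by term:
    ∫_0^3 16*x^2 dx = 144;  ∫_0^3 24*x dx = 108;  ∫_0^3 9 dx = 27.
  Sum: 144 + 108 + 27 = 279.
Adding: ||u||_{H^1}^2 = 2922/5 + 279 = 4317/5.


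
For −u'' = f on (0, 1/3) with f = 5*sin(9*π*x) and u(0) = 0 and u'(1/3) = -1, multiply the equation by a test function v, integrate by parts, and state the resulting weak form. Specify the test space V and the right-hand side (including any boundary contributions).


V = {v ∈ H^1(0, 1/3) : v(0) = 0} (test functions vanish at x = 0 where u is specified); weak form: ∫_0^1/3 u'v' dx = ∫_0^1/3 (5*sin(9*π*x)) v dx − v(1/3) for all v ∈ V.

Multiply both sides by a test function v and integrate from 0 to 1/3:
  ∫_0^1/3 −u''(x) v(x) dx = ∫_0^1/3 f(x) v(x) dx.
Integrate the LHS by parts once:
  ∫_0^1/3 −u'' v dx = −[u'(x) v(x)]_0^1/3 + ∫_0^1/3 u'(x) v'(x) dx.
Thus ∫_0^1/3 u'(x) v'(x) dx = ∫_0^1/3 f(x) v(x) dx + [u'(x) v(x)]_0^1/3.
Choose V so that boundary terms are either known or forced to vanish.
Mixed BC: u(0) = 0 (Dirichlet) and u'(1/3) = -1 (Neumann). Define V = {v ∈ H^1(0, 1/3) : v(0) = 0}. Then [u' v]_0^1/3 = u'(1/3)·v(1/3) − u'(0)·0 = − v(1/3).
Weak formulation: find u (satisfying any essential BC) such that ∫_0^1/3 u'(x) v'(x) dx = ∫_0^1/3 f v dx − v(1/3) for all v ∈ V (Dirichlet at 0 absorbed into V; Neumann datum at x = 1/3 contributes the boundary term).
Substituting f(x) = 5*sin(9*π*x), the right-hand side is ∫_0^1/3 (5*sin(9*π*x)) v dx − v(1/3).


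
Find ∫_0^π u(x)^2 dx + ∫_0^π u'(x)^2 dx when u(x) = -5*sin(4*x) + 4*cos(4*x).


||u||_{H^1(0,π)}^2 = 697*π/2

u'(x) = -16*sin(4*x) - 20*cos(4*x).
Expand u² and (u')² and integrate term by term on (0, π), using: for integers n ≥ 1, ∫_0^π sin²(nx) dx = ∫_0^π cos²(nx) dx = π/2; for n ≠ n', ∫_0^π sin(nx)sin(n'x) dx = ∫_0^π cos(nx)cos(n'x) dx = 0; and by product-to-sum, ∫_0^π sin(nx)cos(n'x) dx = ½∫_0^π [sin((n+n')x) + sin((n−n')x)] dx, which is 0 when n+n' is even and 2n/(n²−n'²) when n+n' is odd (it need not vanish on (0, π)).
  u² squared terms: (-5)²·∫sin(4x)² dx = 25·π/2 = 25*π/2;  (4)²·∫cos(4x)² dx = 16·π/2 = 8*π.
  u² cross terms: 2·(-5)·(4)·∫sin(4x)·cos(4x) dx = -40·(0) = 0.
  So ∫_0^π u² dx = 25*π/2 + 8*π + 0 = 41*π/2.
  (u')² squared terms: (-20)²·∫cos(4x)² dx = 400·π/2 = 200*π;  (-16)²·∫sin(4x)² dx = 256·π/2 = 128*π.
  (u')² cross terms: 2·(-20)·(-16)·∫cos(4x)·sin(4x) dx = 640·(0) = 0.
  So ∫_0^π (u')² dx = 200*π + 128*π + 0 = 328*π.
||u||_{H^1}^2 = (41*π/2) + (328*π) = 697*π/2.


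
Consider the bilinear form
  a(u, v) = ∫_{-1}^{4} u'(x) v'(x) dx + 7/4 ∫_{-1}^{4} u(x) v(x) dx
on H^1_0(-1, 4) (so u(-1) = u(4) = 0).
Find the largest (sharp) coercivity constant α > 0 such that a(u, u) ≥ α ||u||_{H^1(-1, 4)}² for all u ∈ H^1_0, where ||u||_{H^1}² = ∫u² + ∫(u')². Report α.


α = 1

Coercivity of a(·,·) on H^1_0(-1, 4) means a(u, u) ≥ α ||u||_{H^1}² for every u ∈ H^1_0.
The interval has length L = 5, and Poincaré/coercivity depend only on L. Here a(u, u) = ∫(u')² + (7/4)·∫u².
Here c = 7/4 ≥ 1, so a(u,u) = ∫(u')² + c∫u² ≥ ∫(u')² + ∫u² = ||u||_{H^1}², i.e. α = 1 works. No larger α is possible: a(u,u) ≥ α||u||_{H^1}² means (1−α)∫(u')² ≥ (α−c)∫u², and for the modes u_n = sin(nπ(x−x₀)/L) (x₀ the left endpoint) one has ∫u_n²/∫(u_n')² = (L/(nπ))² → 0, so a(u_n,u_n)/||u_n||_{H^1}² → 1. Hence the optimal constant is α = 1.
Therefore α = 1.


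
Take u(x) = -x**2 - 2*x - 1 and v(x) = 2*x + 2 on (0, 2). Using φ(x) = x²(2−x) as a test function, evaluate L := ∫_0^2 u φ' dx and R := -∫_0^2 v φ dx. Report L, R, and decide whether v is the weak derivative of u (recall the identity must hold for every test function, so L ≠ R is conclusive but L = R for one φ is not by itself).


LHS = 88/15, RHS = -88/15. No, v is not the weak derivative of u.

u(x) = -x**2 - 2*x - 1, classical derivative u'(x) = -2*x - 2.
φ(x) = x²(2−x), so φ'(x) = x*(4 - 3*x).
Note φ(0) = φ(2) = 0, so the boundary term u·φ vanishes.
LHS = ∫_0^2 u(x) φ'(x) dx = ∫_0^2 (3*x^4 + 2*x^3 - 5*x^2 - 4*x) dx. Term by term:
  ∫_0^2 3*x^4 dx = 96/5;  ∫_0^2 2*x^3 dx = 8;  ∫_0^2 -5*x^2 dx = -40/3;
  ∫_0^2 -4*x dx = -8.
Sum: 96/5 + 8 − 40/3 − 8 = 88/15.
So LHS = 88/15.
∫_0^2 v(x) φ(x) dx = ∫_0^2 (-2*x^4 + 2*x^3 + 4*x^2) dx. Term by term:
  ∫_0^2 -2*x^4 dx = -64/5;  ∫_0^2 2*x^3 dx = 8;  ∫_0^2 4*x^2 dx = 32/3.
Sum: -64/5 + 8 + 32/3 = 88/15.
So RHS = -∫_0^2 v(x) φ(x) dx = -88/15.
LHS − RHS = 176/15 ≠ 0, so the identity fails.
(For a valid weak derivative the identity must hold for EVERY test function, in particular this one. The failure shows v is NOT the weak derivative of u.)
Correct weak derivative would be u'(x) = -2*x - 2.


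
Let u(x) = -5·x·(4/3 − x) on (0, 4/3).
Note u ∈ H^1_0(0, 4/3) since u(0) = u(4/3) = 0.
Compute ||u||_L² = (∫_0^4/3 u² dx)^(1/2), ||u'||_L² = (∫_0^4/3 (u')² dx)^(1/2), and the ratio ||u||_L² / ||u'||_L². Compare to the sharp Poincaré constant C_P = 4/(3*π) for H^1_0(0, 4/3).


||u||_L² / ||u'||_L² = 2*sqrt(10)/15 < C_P = 4/(3*π).

u(x) = -5·x·(4/3 − x), so u'(x) = 10*x - 20/3.
u(x) = -5·x·(4/3 − x) vanishes at x = 0 and x = 4/3, so u ∈ H^1_0(0, 4/3). Differentiate via the product rule and integrate the resulting polynomials term by term.
  ∫_0^4/3 u² dx = ∫_0^4/3 (25*x^4 - 200*x^3/3 + 400*x^2/9) dx. Term by term:
    ∫_0^4/3 25*x^4 dx = 5120/243;  ∫_0^4/3 -200*x^3/3 dx = -12800/243;  ∫_0^4/3 400*x^2/9 dx = 25600/729.
  Sum: 5120/243 − 12800/243 + 25600/729 = 2560/729.
  ∫_0^4/3 (u')² dx = ∫_0^4/3 (100*x^2 - 400*x/3 + 400/9) dx. Term by term:
    ∫_0^4/3 100*x^2 dx = 6400/81;  ∫_0^4/3 -400*x/3 dx = -3200/27;  ∫_0^4/3 400/9 dx = 1600/27.
  Sum: 6400/81 − 3200/27 + 1600/27 = 1600/81.
∫_0^4/3 u² dx = 2560/729, so ||u||_L² = 16*sqrt(10)/27.
∫_0^4/3 (u')² dx = 1600/81, so ||u'||_L² = 40/9.
Ratio ||u||_L² / ||u'||_L² = 2*sqrt(10)/15.
Sharp Poincaré constant on H^1_0(0, 4/3) is C_P = L/π = 4/(3*π), achieved by sin(3*π/4·x).
A polynomial bump cannot attain the sharp Poincaré constant (only the first sine eigenfunction does), so the ratio is strictly less than C_P, consistent with ||u||_L² ≤ C_P ||u'||_L².


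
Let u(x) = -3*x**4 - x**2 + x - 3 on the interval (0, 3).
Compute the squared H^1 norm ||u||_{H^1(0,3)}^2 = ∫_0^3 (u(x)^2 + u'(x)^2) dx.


||u||_{H^1}^2 = 4804239/70

The H^1 norm (squared) on an interval (0, L) is
  ||u||_{H^1}^2 = ∫_0^L u(x)^2 dx + ∫_0^L u'(x)^2 dx.
Compute u'(x) = -12*x**3 - 2*x + 1.
Then u(x)^2 = 9*x**8 + 6*x**6 - 6*x**5 + 19*x**4 - 2*x**3 + 7*x**2 - 6*x + 9 and u'(x)^2 = 144*x**6 + 48*x**4 - 24*x**3 + 4*x**2 - 4*x + 1.
Integrate each monomial from 0 to 3 using ∫_0^3 c·x^n dx = c·3^(n+1)/(n+1):
  ∫_0^3 u(x)^2 dx = ∫_0^3 (9*x^8 + 6*x^6 - 6*x^5 + 19*x^4 - 2*x^3 + 7*x^2 - 6*x + 9) dx. Term by term:
    ∫_0^3 9*x^8 dx = 19683;  ∫_0^3 6*x^6 dx = 13122/7;  ∫_0^3 -6*x^5 dx = -729;
    ∫_0^3 19*x^4 dx = 4617/5;  ∫_0^3 -2*x^3 dx = -81/2;  ∫_0^3 7*x^2 dx = 63;
    ∫_0^3 -6*x dx = -27;  ∫_0^3 9 dx = 27.
  Sum: 19683 + 13122/7 − 729 + 4617/5 − 81/2 + 63 − 27 + 27 = 1524213/70.
  ∫_0^3 u'(x)^2 dx = ∫_0^3 (144*x^6 + 48*x^4 - 24*x^3 + 4*x^2 - 4*x + 1) dx. Term by term:
    ∫_0^3 144*x^6 dx = 314928/7;  ∫_0^3 48*x^4 dx = 11664/5;  ∫_0^3 -24*x^3 dx = -486;
    ∫_0^3 4*x^2 dx = 36;  ∫_0^3 -4*x dx = -18;  ∫_0^3 1 dx = 3.
  Sum: 314928/7 + 11664/5 − 486 + 36 − 18 + 3 = 1640013/35.
Adding: ||u||_{H^1}^2 = 1524213/70 + 1640013/35 = 4804239/70.


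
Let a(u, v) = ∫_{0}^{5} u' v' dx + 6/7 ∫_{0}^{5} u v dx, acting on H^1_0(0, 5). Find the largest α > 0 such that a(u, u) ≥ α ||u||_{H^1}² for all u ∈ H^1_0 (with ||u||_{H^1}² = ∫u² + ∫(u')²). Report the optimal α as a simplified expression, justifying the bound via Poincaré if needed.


α = (π^2 + 150/7)/(π^2 + 25)

Coercivity of a(·,·) on H^1_0(0, 5) means a(u, u) ≥ α ||u||_{H^1}² for every u ∈ H^1_0.
The interval has length L = 5, and Poincaré/coercivity depend only on L. Here a(u, u) = ∫(u')² + (6/7)·∫u².
Here 0 < c = 6/7 < 1. The condition a(u,u) ≥ α||u||_{H^1}² reads (1−α)∫(u')² ≥ (α−c)∫u². Any admissible α is ≤ 1 (rapidly oscillating u have ∫u²/∫(u')² → 0), and α = 1 would force 0 ≥ (1−c)∫u², impossible since c < 1; so 1−α > 0. By the sharp Poincaré inequality on H^1_0 of an interval of length L, ∫(u')² ≥ (π/L)²∫u² with equality for the first sine mode sin(π(x−x₀)/L) (x₀ the left endpoint), so the inequality holds for all u iff (1−α)(π/L)² ≥ α − c, i.e. α ≤ ((π/L)² + c)/((π/L)² + 1) = (1 + c(L/π)²)/(1 + (L/π)²). With (π/L)² = π^2/25 and c = 6/7, the largest admissible constant is α = ((π/L)² + c)/((π/L)² + 1).
Simplifying, α = (π^2 + 150/7)/(π^2 + 25).


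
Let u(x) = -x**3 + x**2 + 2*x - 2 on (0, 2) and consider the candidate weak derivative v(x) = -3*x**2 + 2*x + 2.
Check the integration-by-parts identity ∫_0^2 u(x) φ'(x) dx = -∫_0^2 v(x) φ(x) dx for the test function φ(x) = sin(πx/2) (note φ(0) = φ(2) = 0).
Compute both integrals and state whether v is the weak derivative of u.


LHS = -96/π^3 + 8/π, RHS = -96/π^3 + 8/π. Yes, v = u' weakly.

u(x) = -x**3 + x**2 + 2*x - 2, classical derivative u'(x) = -3*x**2 + 2*x + 2.
φ(x) = sin(πx/2), so φ'(x) = π*cos(π*x/2)/2.
Note φ(0) = φ(2) = 0, so the boundary term u·φ vanishes.
LHS = ∫_0^2 u(x) φ'(x) dx = ∫_0^2 (-π*x^3*cos(π*x/2)/2 + π*x^2*cos(π*x/2)/2 + π*x*cos(π*x/2) - π*cos(π*x/2)) dx. Term by term:
  ∫_0^2 -π*cos(π*x/2) dx = 0;  ∫_0^2 π*x*cos(π*x/2) dx = -8/π;  ∫_0^2 π*x^2*cos(π*x/2)/2 dx = -8/π;
  ∫_0^2 -π*x^3*cos(π*x/2)/2 dx = -96/π^3 + 24/π.
Sum: 0 − 8/π − 8/π + -96/π^3 + 24/π = -96/π^3 + 8/π.
So LHS = -96/π^3 + 8/π.
∫_0^2 v(x) φ(x) dx = ∫_0^2 (-3*x^2*sin(π*x/2) + 2*x*sin(π*x/2) + 2*sin(π*x/2)) dx. Term by term:
  ∫_0^2 2*sin(π*x/2) dx = 8/π;  ∫_0^2 -3*x^2*sin(π*x/2) dx = -24/π + 96/π^3;  ∫_0^2 2*x*sin(π*x/2) dx = 8/π.
Sum: 8/π + -24/π + 96/π^3 + 8/π = -8/π + 96/π^3.
So RHS = -∫_0^2 v(x) φ(x) dx = -96/π^3 + 8/π.
LHS = RHS, so the identity holds for this test φ.
Moreover u is smooth here and v(x) = u'(x) = -3*x**2 + 2*x + 2 pointwise, so the identity holds for every test function. Hence v is the weak derivative of u.
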